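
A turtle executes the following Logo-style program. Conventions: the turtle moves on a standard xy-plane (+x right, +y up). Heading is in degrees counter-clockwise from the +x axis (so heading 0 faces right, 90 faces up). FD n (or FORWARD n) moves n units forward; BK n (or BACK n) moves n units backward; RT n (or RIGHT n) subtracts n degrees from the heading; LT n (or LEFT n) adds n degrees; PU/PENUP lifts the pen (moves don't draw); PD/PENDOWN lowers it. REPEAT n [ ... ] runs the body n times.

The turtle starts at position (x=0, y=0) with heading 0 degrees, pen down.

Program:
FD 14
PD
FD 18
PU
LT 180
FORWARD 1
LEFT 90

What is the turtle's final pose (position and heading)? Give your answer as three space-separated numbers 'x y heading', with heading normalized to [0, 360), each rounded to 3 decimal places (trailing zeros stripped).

Answer: 31 0 270

Derivation:
Executing turtle program step by step:
Start: pos=(0,0), heading=0, pen down
FD 14: (0,0) -> (14,0) [heading=0, draw]
PD: pen down
FD 18: (14,0) -> (32,0) [heading=0, draw]
PU: pen up
LT 180: heading 0 -> 180
FD 1: (32,0) -> (31,0) [heading=180, move]
LT 90: heading 180 -> 270
Final: pos=(31,0), heading=270, 2 segment(s) drawn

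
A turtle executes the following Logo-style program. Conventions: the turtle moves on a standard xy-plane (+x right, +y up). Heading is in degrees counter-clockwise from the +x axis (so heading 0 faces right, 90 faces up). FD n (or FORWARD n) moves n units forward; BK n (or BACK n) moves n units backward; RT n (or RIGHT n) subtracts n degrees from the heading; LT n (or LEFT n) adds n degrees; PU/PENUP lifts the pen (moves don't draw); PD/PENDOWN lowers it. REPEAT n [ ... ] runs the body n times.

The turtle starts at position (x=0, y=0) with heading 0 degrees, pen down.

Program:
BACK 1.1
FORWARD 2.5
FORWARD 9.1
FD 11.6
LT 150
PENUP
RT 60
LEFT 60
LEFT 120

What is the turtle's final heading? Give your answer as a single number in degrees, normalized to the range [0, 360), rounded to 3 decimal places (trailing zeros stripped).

Executing turtle program step by step:
Start: pos=(0,0), heading=0, pen down
BK 1.1: (0,0) -> (-1.1,0) [heading=0, draw]
FD 2.5: (-1.1,0) -> (1.4,0) [heading=0, draw]
FD 9.1: (1.4,0) -> (10.5,0) [heading=0, draw]
FD 11.6: (10.5,0) -> (22.1,0) [heading=0, draw]
LT 150: heading 0 -> 150
PU: pen up
RT 60: heading 150 -> 90
LT 60: heading 90 -> 150
LT 120: heading 150 -> 270
Final: pos=(22.1,0), heading=270, 4 segment(s) drawn

Answer: 270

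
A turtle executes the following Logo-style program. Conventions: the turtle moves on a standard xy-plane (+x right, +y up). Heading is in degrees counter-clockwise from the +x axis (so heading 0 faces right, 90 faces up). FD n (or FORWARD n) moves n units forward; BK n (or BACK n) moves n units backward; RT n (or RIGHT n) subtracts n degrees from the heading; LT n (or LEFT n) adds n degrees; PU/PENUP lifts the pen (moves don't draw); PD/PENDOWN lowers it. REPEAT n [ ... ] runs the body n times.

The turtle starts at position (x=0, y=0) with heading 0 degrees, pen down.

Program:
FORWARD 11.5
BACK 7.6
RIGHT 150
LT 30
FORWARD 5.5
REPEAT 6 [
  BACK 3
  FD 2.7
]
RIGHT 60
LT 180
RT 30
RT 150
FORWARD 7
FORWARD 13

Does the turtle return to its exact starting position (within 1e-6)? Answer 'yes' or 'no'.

Executing turtle program step by step:
Start: pos=(0,0), heading=0, pen down
FD 11.5: (0,0) -> (11.5,0) [heading=0, draw]
BK 7.6: (11.5,0) -> (3.9,0) [heading=0, draw]
RT 150: heading 0 -> 210
LT 30: heading 210 -> 240
FD 5.5: (3.9,0) -> (1.15,-4.763) [heading=240, draw]
REPEAT 6 [
  -- iteration 1/6 --
  BK 3: (1.15,-4.763) -> (2.65,-2.165) [heading=240, draw]
  FD 2.7: (2.65,-2.165) -> (1.3,-4.503) [heading=240, draw]
  -- iteration 2/6 --
  BK 3: (1.3,-4.503) -> (2.8,-1.905) [heading=240, draw]
  FD 2.7: (2.8,-1.905) -> (1.45,-4.244) [heading=240, draw]
  -- iteration 3/6 --
  BK 3: (1.45,-4.244) -> (2.95,-1.645) [heading=240, draw]
  FD 2.7: (2.95,-1.645) -> (1.6,-3.984) [heading=240, draw]
  -- iteration 4/6 --
  BK 3: (1.6,-3.984) -> (3.1,-1.386) [heading=240, draw]
  FD 2.7: (3.1,-1.386) -> (1.75,-3.724) [heading=240, draw]
  -- iteration 5/6 --
  BK 3: (1.75,-3.724) -> (3.25,-1.126) [heading=240, draw]
  FD 2.7: (3.25,-1.126) -> (1.9,-3.464) [heading=240, draw]
  -- iteration 6/6 --
  BK 3: (1.9,-3.464) -> (3.4,-0.866) [heading=240, draw]
  FD 2.7: (3.4,-0.866) -> (2.05,-3.204) [heading=240, draw]
]
RT 60: heading 240 -> 180
LT 180: heading 180 -> 0
RT 30: heading 0 -> 330
RT 150: heading 330 -> 180
FD 7: (2.05,-3.204) -> (-4.95,-3.204) [heading=180, draw]
FD 13: (-4.95,-3.204) -> (-17.95,-3.204) [heading=180, draw]
Final: pos=(-17.95,-3.204), heading=180, 17 segment(s) drawn

Start position: (0, 0)
Final position: (-17.95, -3.204)
Distance = 18.234; >= 1e-6 -> NOT closed

Answer: no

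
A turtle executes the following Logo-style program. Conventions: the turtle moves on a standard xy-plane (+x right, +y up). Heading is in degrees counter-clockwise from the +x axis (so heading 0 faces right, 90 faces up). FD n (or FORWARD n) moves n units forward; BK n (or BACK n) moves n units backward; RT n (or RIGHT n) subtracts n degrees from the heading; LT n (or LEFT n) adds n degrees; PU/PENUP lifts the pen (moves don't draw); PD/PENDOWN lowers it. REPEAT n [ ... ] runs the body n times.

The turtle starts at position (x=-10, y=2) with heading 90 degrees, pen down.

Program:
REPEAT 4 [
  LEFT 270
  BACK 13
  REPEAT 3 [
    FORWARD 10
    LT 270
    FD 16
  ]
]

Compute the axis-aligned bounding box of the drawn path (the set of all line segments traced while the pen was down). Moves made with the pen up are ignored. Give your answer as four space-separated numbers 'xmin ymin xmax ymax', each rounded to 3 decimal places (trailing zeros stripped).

Executing turtle program step by step:
Start: pos=(-10,2), heading=90, pen down
REPEAT 4 [
  -- iteration 1/4 --
  LT 270: heading 90 -> 0
  BK 13: (-10,2) -> (-23,2) [heading=0, draw]
  REPEAT 3 [
    -- iteration 1/3 --
    FD 10: (-23,2) -> (-13,2) [heading=0, draw]
    LT 270: heading 0 -> 270
    FD 16: (-13,2) -> (-13,-14) [heading=270, draw]
    -- iteration 2/3 --
    FD 10: (-13,-14) -> (-13,-24) [heading=270, draw]
    LT 270: heading 270 -> 180
    FD 16: (-13,-24) -> (-29,-24) [heading=180, draw]
    -- iteration 3/3 --
    FD 10: (-29,-24) -> (-39,-24) [heading=180, draw]
    LT 270: heading 180 -> 90
    FD 16: (-39,-24) -> (-39,-8) [heading=90, draw]
  ]
  -- iteration 2/4 --
  LT 270: heading 90 -> 0
  BK 13: (-39,-8) -> (-52,-8) [heading=0, draw]
  REPEAT 3 [
    -- iteration 1/3 --
    FD 10: (-52,-8) -> (-42,-8) [heading=0, draw]
    LT 270: heading 0 -> 270
    FD 16: (-42,-8) -> (-42,-24) [heading=270, draw]
    -- iteration 2/3 --
    FD 10: (-42,-24) -> (-42,-34) [heading=270, draw]
    LT 270: heading 270 -> 180
    FD 16: (-42,-34) -> (-58,-34) [heading=180, draw]
    -- iteration 3/3 --
    FD 10: (-58,-34) -> (-68,-34) [heading=180, draw]
    LT 270: heading 180 -> 90
    FD 16: (-68,-34) -> (-68,-18) [heading=90, draw]
  ]
  -- iteration 3/4 --
  LT 270: heading 90 -> 0
  BK 13: (-68,-18) -> (-81,-18) [heading=0, draw]
  REPEAT 3 [
    -- iteration 1/3 --
    FD 10: (-81,-18) -> (-71,-18) [heading=0, draw]
    LT 270: heading 0 -> 270
    FD 16: (-71,-18) -> (-71,-34) [heading=270, draw]
    -- iteration 2/3 --
    FD 10: (-71,-34) -> (-71,-44) [heading=270, draw]
    LT 270: heading 270 -> 180
    FD 16: (-71,-44) -> (-87,-44) [heading=180, draw]
    -- iteration 3/3 --
    FD 10: (-87,-44) -> (-97,-44) [heading=180, draw]
    LT 270: heading 180 -> 90
    FD 16: (-97,-44) -> (-97,-28) [heading=90, draw]
  ]
  -- iteration 4/4 --
  LT 270: heading 90 -> 0
  BK 13: (-97,-28) -> (-110,-28) [heading=0, draw]
  REPEAT 3 [
    -- iteration 1/3 --
    FD 10: (-110,-28) -> (-100,-28) [heading=0, draw]
    LT 270: heading 0 -> 270
    FD 16: (-100,-28) -> (-100,-44) [heading=270, draw]
    -- iteration 2/3 --
    FD 10: (-100,-44) -> (-100,-54) [heading=270, draw]
    LT 270: heading 270 -> 180
    FD 16: (-100,-54) -> (-116,-54) [heading=180, draw]
    -- iteration 3/3 --
    FD 10: (-116,-54) -> (-126,-54) [heading=180, draw]
    LT 270: heading 180 -> 90
    FD 16: (-126,-54) -> (-126,-38) [heading=90, draw]
  ]
]
Final: pos=(-126,-38), heading=90, 28 segment(s) drawn

Segment endpoints: x in {-126, -126, -116, -110, -100, -100, -100, -97, -97, -87, -81, -71, -71, -71, -68, -58, -52, -42, -42, -42, -39, -39, -29, -23, -13, -13, -13, -10}, y in {-54, -54, -54, -44, -44, -44, -44, -38, -34, -34, -34, -34, -28, -28, -28, -24, -24, -24, -24, -18, -18, -18, -14, -8, -8, -8, 2, 2, 2}
xmin=-126, ymin=-54, xmax=-10, ymax=2

Answer: -126 -54 -10 2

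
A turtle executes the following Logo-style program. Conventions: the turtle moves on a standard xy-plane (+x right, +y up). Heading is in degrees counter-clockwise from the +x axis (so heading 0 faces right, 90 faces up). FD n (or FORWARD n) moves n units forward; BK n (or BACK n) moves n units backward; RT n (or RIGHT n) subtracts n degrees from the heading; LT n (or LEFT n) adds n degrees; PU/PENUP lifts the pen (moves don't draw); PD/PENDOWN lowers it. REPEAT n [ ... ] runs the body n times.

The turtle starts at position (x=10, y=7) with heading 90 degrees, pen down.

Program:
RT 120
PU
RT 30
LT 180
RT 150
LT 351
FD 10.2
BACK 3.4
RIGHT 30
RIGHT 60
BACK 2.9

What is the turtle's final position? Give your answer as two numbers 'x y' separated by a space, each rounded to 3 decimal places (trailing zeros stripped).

Answer: 17.11 4.974

Derivation:
Executing turtle program step by step:
Start: pos=(10,7), heading=90, pen down
RT 120: heading 90 -> 330
PU: pen up
RT 30: heading 330 -> 300
LT 180: heading 300 -> 120
RT 150: heading 120 -> 330
LT 351: heading 330 -> 321
FD 10.2: (10,7) -> (17.927,0.581) [heading=321, move]
BK 3.4: (17.927,0.581) -> (15.285,2.721) [heading=321, move]
RT 30: heading 321 -> 291
RT 60: heading 291 -> 231
BK 2.9: (15.285,2.721) -> (17.11,4.974) [heading=231, move]
Final: pos=(17.11,4.974), heading=231, 0 segment(s) drawn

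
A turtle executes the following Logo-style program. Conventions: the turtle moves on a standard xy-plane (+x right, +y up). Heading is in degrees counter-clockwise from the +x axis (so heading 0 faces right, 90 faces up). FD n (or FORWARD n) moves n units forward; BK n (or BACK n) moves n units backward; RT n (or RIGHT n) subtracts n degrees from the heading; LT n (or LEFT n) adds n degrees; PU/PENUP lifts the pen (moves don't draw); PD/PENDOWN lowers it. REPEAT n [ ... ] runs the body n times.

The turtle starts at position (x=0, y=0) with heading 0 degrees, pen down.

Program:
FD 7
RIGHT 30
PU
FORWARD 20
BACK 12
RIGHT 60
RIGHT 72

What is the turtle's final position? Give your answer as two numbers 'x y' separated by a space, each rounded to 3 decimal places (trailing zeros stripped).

Executing turtle program step by step:
Start: pos=(0,0), heading=0, pen down
FD 7: (0,0) -> (7,0) [heading=0, draw]
RT 30: heading 0 -> 330
PU: pen up
FD 20: (7,0) -> (24.321,-10) [heading=330, move]
BK 12: (24.321,-10) -> (13.928,-4) [heading=330, move]
RT 60: heading 330 -> 270
RT 72: heading 270 -> 198
Final: pos=(13.928,-4), heading=198, 1 segment(s) drawn

Answer: 13.928 -4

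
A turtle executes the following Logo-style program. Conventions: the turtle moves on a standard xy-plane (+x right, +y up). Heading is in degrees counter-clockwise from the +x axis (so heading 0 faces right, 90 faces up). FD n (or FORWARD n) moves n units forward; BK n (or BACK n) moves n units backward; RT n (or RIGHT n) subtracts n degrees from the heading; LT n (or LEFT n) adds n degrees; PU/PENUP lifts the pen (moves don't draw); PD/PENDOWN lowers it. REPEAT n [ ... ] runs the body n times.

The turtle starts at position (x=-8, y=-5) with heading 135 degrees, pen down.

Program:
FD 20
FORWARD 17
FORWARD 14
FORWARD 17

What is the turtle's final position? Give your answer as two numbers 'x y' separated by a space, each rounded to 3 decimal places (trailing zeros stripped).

Answer: -56.083 43.083

Derivation:
Executing turtle program step by step:
Start: pos=(-8,-5), heading=135, pen down
FD 20: (-8,-5) -> (-22.142,9.142) [heading=135, draw]
FD 17: (-22.142,9.142) -> (-34.163,21.163) [heading=135, draw]
FD 14: (-34.163,21.163) -> (-44.062,31.062) [heading=135, draw]
FD 17: (-44.062,31.062) -> (-56.083,43.083) [heading=135, draw]
Final: pos=(-56.083,43.083), heading=135, 4 segment(s) drawn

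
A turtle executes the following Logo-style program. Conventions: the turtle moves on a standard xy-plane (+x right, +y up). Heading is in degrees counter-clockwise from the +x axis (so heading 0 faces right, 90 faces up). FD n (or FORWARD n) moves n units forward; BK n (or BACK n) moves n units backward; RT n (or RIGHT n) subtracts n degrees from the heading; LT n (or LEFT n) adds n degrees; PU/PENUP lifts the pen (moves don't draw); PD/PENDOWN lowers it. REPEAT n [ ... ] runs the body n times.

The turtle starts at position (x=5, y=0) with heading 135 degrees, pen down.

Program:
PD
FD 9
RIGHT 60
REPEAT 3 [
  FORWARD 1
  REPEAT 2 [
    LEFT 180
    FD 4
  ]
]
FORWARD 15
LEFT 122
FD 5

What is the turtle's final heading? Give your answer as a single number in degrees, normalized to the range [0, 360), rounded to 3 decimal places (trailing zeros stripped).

Executing turtle program step by step:
Start: pos=(5,0), heading=135, pen down
PD: pen down
FD 9: (5,0) -> (-1.364,6.364) [heading=135, draw]
RT 60: heading 135 -> 75
REPEAT 3 [
  -- iteration 1/3 --
  FD 1: (-1.364,6.364) -> (-1.105,7.33) [heading=75, draw]
  REPEAT 2 [
    -- iteration 1/2 --
    LT 180: heading 75 -> 255
    FD 4: (-1.105,7.33) -> (-2.14,3.466) [heading=255, draw]
    -- iteration 2/2 --
    LT 180: heading 255 -> 75
    FD 4: (-2.14,3.466) -> (-1.105,7.33) [heading=75, draw]
  ]
  -- iteration 2/3 --
  FD 1: (-1.105,7.33) -> (-0.846,8.296) [heading=75, draw]
  REPEAT 2 [
    -- iteration 1/2 --
    LT 180: heading 75 -> 255
    FD 4: (-0.846,8.296) -> (-1.882,4.432) [heading=255, draw]
    -- iteration 2/2 --
    LT 180: heading 255 -> 75
    FD 4: (-1.882,4.432) -> (-0.846,8.296) [heading=75, draw]
  ]
  -- iteration 3/3 --
  FD 1: (-0.846,8.296) -> (-0.588,9.262) [heading=75, draw]
  REPEAT 2 [
    -- iteration 1/2 --
    LT 180: heading 75 -> 255
    FD 4: (-0.588,9.262) -> (-1.623,5.398) [heading=255, draw]
    -- iteration 2/2 --
    LT 180: heading 255 -> 75
    FD 4: (-1.623,5.398) -> (-0.588,9.262) [heading=75, draw]
  ]
]
FD 15: (-0.588,9.262) -> (3.295,23.751) [heading=75, draw]
LT 122: heading 75 -> 197
FD 5: (3.295,23.751) -> (-1.487,22.289) [heading=197, draw]
Final: pos=(-1.487,22.289), heading=197, 12 segment(s) drawn

Answer: 197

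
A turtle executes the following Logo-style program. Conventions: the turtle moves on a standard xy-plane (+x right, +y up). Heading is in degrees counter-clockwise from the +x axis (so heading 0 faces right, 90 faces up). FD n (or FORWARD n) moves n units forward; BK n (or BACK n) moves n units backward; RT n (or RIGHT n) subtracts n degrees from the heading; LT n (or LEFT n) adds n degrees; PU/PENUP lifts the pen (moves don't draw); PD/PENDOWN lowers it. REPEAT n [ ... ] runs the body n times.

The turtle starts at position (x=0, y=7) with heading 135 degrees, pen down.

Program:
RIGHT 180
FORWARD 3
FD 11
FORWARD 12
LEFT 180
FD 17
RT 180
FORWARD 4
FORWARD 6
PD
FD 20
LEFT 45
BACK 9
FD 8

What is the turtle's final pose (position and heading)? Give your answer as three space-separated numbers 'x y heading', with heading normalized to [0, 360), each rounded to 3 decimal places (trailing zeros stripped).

Executing turtle program step by step:
Start: pos=(0,7), heading=135, pen down
RT 180: heading 135 -> 315
FD 3: (0,7) -> (2.121,4.879) [heading=315, draw]
FD 11: (2.121,4.879) -> (9.899,-2.899) [heading=315, draw]
FD 12: (9.899,-2.899) -> (18.385,-11.385) [heading=315, draw]
LT 180: heading 315 -> 135
FD 17: (18.385,-11.385) -> (6.364,0.636) [heading=135, draw]
RT 180: heading 135 -> 315
FD 4: (6.364,0.636) -> (9.192,-2.192) [heading=315, draw]
FD 6: (9.192,-2.192) -> (13.435,-6.435) [heading=315, draw]
PD: pen down
FD 20: (13.435,-6.435) -> (27.577,-20.577) [heading=315, draw]
LT 45: heading 315 -> 0
BK 9: (27.577,-20.577) -> (18.577,-20.577) [heading=0, draw]
FD 8: (18.577,-20.577) -> (26.577,-20.577) [heading=0, draw]
Final: pos=(26.577,-20.577), heading=0, 9 segment(s) drawn

Answer: 26.577 -20.577 0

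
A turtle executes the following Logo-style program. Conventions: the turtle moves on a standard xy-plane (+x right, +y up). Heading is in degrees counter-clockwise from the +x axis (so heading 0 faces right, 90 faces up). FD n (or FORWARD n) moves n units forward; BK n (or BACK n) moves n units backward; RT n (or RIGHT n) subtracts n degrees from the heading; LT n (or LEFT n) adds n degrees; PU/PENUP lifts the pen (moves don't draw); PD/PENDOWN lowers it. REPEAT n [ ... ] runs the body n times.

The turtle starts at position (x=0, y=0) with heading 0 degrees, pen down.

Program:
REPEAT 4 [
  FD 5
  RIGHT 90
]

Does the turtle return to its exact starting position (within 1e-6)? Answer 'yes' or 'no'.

Answer: yes

Derivation:
Executing turtle program step by step:
Start: pos=(0,0), heading=0, pen down
REPEAT 4 [
  -- iteration 1/4 --
  FD 5: (0,0) -> (5,0) [heading=0, draw]
  RT 90: heading 0 -> 270
  -- iteration 2/4 --
  FD 5: (5,0) -> (5,-5) [heading=270, draw]
  RT 90: heading 270 -> 180
  -- iteration 3/4 --
  FD 5: (5,-5) -> (0,-5) [heading=180, draw]
  RT 90: heading 180 -> 90
  -- iteration 4/4 --
  FD 5: (0,-5) -> (0,0) [heading=90, draw]
  RT 90: heading 90 -> 0
]
Final: pos=(0,0), heading=0, 4 segment(s) drawn

Start position: (0, 0)
Final position: (0, 0)
Distance = 0; < 1e-6 -> CLOSED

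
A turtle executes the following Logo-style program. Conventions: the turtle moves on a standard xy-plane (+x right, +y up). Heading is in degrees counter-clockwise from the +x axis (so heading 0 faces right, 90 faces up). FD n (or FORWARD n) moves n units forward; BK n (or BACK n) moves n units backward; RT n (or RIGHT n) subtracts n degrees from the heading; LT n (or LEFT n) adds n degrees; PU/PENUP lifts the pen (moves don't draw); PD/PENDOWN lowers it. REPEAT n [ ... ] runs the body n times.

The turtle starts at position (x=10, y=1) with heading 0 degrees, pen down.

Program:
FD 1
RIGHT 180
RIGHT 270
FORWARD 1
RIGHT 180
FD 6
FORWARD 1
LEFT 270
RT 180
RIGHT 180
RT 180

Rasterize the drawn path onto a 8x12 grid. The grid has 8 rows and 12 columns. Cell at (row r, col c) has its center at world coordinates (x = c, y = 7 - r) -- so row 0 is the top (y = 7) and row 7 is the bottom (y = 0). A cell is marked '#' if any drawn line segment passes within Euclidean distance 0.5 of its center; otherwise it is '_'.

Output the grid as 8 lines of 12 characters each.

Segment 0: (10,1) -> (11,1)
Segment 1: (11,1) -> (11,0)
Segment 2: (11,0) -> (11,6)
Segment 3: (11,6) -> (11,7)

Answer: ___________#
___________#
___________#
___________#
___________#
___________#
__________##
___________#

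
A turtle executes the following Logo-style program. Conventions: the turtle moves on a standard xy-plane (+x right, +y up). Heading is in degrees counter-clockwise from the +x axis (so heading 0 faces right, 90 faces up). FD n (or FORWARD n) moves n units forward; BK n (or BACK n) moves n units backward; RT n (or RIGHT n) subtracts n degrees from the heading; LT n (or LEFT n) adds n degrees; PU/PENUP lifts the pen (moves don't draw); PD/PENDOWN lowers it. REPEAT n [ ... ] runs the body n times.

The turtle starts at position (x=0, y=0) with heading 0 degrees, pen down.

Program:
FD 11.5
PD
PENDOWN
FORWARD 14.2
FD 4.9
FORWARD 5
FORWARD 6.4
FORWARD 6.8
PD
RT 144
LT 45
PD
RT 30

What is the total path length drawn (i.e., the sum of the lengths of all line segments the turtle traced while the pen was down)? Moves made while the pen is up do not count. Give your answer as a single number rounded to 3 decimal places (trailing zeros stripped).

Answer: 48.8

Derivation:
Executing turtle program step by step:
Start: pos=(0,0), heading=0, pen down
FD 11.5: (0,0) -> (11.5,0) [heading=0, draw]
PD: pen down
PD: pen down
FD 14.2: (11.5,0) -> (25.7,0) [heading=0, draw]
FD 4.9: (25.7,0) -> (30.6,0) [heading=0, draw]
FD 5: (30.6,0) -> (35.6,0) [heading=0, draw]
FD 6.4: (35.6,0) -> (42,0) [heading=0, draw]
FD 6.8: (42,0) -> (48.8,0) [heading=0, draw]
PD: pen down
RT 144: heading 0 -> 216
LT 45: heading 216 -> 261
PD: pen down
RT 30: heading 261 -> 231
Final: pos=(48.8,0), heading=231, 6 segment(s) drawn

Segment lengths:
  seg 1: (0,0) -> (11.5,0), length = 11.5
  seg 2: (11.5,0) -> (25.7,0), length = 14.2
  seg 3: (25.7,0) -> (30.6,0), length = 4.9
  seg 4: (30.6,0) -> (35.6,0), length = 5
  seg 5: (35.6,0) -> (42,0), length = 6.4
  seg 6: (42,0) -> (48.8,0), length = 6.8
Total = 48.8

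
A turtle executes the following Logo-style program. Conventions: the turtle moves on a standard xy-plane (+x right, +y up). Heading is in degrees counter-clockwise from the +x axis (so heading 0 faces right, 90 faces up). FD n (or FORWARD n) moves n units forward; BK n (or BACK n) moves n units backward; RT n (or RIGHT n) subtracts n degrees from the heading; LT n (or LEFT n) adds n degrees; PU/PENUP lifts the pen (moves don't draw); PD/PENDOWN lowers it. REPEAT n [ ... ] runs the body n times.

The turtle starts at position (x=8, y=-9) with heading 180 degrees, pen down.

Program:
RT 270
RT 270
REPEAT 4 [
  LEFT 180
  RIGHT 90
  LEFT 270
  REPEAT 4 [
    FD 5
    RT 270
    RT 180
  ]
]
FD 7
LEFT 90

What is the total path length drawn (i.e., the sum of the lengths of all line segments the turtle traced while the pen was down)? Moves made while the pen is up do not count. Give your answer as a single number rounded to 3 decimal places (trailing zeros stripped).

Executing turtle program step by step:
Start: pos=(8,-9), heading=180, pen down
RT 270: heading 180 -> 270
RT 270: heading 270 -> 0
REPEAT 4 [
  -- iteration 1/4 --
  LT 180: heading 0 -> 180
  RT 90: heading 180 -> 90
  LT 270: heading 90 -> 0
  REPEAT 4 [
    -- iteration 1/4 --
    FD 5: (8,-9) -> (13,-9) [heading=0, draw]
    RT 270: heading 0 -> 90
    RT 180: heading 90 -> 270
    -- iteration 2/4 --
    FD 5: (13,-9) -> (13,-14) [heading=270, draw]
    RT 270: heading 270 -> 0
    RT 180: heading 0 -> 180
    -- iteration 3/4 --
    FD 5: (13,-14) -> (8,-14) [heading=180, draw]
    RT 270: heading 180 -> 270
    RT 180: heading 270 -> 90
    -- iteration 4/4 --
    FD 5: (8,-14) -> (8,-9) [heading=90, draw]
    RT 270: heading 90 -> 180
    RT 180: heading 180 -> 0
  ]
  -- iteration 2/4 --
  LT 180: heading 0 -> 180
  RT 90: heading 180 -> 90
  LT 270: heading 90 -> 0
  REPEAT 4 [
    -- iteration 1/4 --
    FD 5: (8,-9) -> (13,-9) [heading=0, draw]
    RT 270: heading 0 -> 90
    RT 180: heading 90 -> 270
    -- iteration 2/4 --
    FD 5: (13,-9) -> (13,-14) [heading=270, draw]
    RT 270: heading 270 -> 0
    RT 180: heading 0 -> 180
    -- iteration 3/4 --
    FD 5: (13,-14) -> (8,-14) [heading=180, draw]
    RT 270: heading 180 -> 270
    RT 180: heading 270 -> 90
    -- iteration 4/4 --
    FD 5: (8,-14) -> (8,-9) [heading=90, draw]
    RT 270: heading 90 -> 180
    RT 180: heading 180 -> 0
  ]
  -- iteration 3/4 --
  LT 180: heading 0 -> 180
  RT 90: heading 180 -> 90
  LT 270: heading 90 -> 0
  REPEAT 4 [
    -- iteration 1/4 --
    FD 5: (8,-9) -> (13,-9) [heading=0, draw]
    RT 270: heading 0 -> 90
    RT 180: heading 90 -> 270
    -- iteration 2/4 --
    FD 5: (13,-9) -> (13,-14) [heading=270, draw]
    RT 270: heading 270 -> 0
    RT 180: heading 0 -> 180
    -- iteration 3/4 --
    FD 5: (13,-14) -> (8,-14) [heading=180, draw]
    RT 270: heading 180 -> 270
    RT 180: heading 270 -> 90
    -- iteration 4/4 --
    FD 5: (8,-14) -> (8,-9) [heading=90, draw]
    RT 270: heading 90 -> 180
    RT 180: heading 180 -> 0
  ]
  -- iteration 4/4 --
  LT 180: heading 0 -> 180
  RT 90: heading 180 -> 90
  LT 270: heading 90 -> 0
  REPEAT 4 [
    -- iteration 1/4 --
    FD 5: (8,-9) -> (13,-9) [heading=0, draw]
    RT 270: heading 0 -> 90
    RT 180: heading 90 -> 270
    -- iteration 2/4 --
    FD 5: (13,-9) -> (13,-14) [heading=270, draw]
    RT 270: heading 270 -> 0
    RT 180: heading 0 -> 180
    -- iteration 3/4 --
    FD 5: (13,-14) -> (8,-14) [heading=180, draw]
    RT 270: heading 180 -> 270
    RT 180: heading 270 -> 90
    -- iteration 4/4 --
    FD 5: (8,-14) -> (8,-9) [heading=90, draw]
    RT 270: heading 90 -> 180
    RT 180: heading 180 -> 0
  ]
]
FD 7: (8,-9) -> (15,-9) [heading=0, draw]
LT 90: heading 0 -> 90
Final: pos=(15,-9), heading=90, 17 segment(s) drawn

Segment lengths:
  seg 1: (8,-9) -> (13,-9), length = 5
  seg 2: (13,-9) -> (13,-14), length = 5
  seg 3: (13,-14) -> (8,-14), length = 5
  seg 4: (8,-14) -> (8,-9), length = 5
  seg 5: (8,-9) -> (13,-9), length = 5
  seg 6: (13,-9) -> (13,-14), length = 5
  seg 7: (13,-14) -> (8,-14), length = 5
  seg 8: (8,-14) -> (8,-9), length = 5
  seg 9: (8,-9) -> (13,-9), length = 5
  seg 10: (13,-9) -> (13,-14), length = 5
  seg 11: (13,-14) -> (8,-14), length = 5
  seg 12: (8,-14) -> (8,-9), length = 5
  seg 13: (8,-9) -> (13,-9), length = 5
  seg 14: (13,-9) -> (13,-14), length = 5
  seg 15: (13,-14) -> (8,-14), length = 5
  seg 16: (8,-14) -> (8,-9), length = 5
  seg 17: (8,-9) -> (15,-9), length = 7
Total = 87

Answer: 87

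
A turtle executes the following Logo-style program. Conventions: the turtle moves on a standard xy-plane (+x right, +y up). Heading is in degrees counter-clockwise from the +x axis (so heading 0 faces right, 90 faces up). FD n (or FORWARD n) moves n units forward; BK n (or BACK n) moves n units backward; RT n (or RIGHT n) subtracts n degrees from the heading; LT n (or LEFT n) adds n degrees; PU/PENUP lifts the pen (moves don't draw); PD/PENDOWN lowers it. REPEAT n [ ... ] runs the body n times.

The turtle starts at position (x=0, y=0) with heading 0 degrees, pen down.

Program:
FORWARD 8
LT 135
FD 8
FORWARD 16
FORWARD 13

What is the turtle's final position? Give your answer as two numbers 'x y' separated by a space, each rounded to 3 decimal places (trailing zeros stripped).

Executing turtle program step by step:
Start: pos=(0,0), heading=0, pen down
FD 8: (0,0) -> (8,0) [heading=0, draw]
LT 135: heading 0 -> 135
FD 8: (8,0) -> (2.343,5.657) [heading=135, draw]
FD 16: (2.343,5.657) -> (-8.971,16.971) [heading=135, draw]
FD 13: (-8.971,16.971) -> (-18.163,26.163) [heading=135, draw]
Final: pos=(-18.163,26.163), heading=135, 4 segment(s) drawn

Answer: -18.163 26.163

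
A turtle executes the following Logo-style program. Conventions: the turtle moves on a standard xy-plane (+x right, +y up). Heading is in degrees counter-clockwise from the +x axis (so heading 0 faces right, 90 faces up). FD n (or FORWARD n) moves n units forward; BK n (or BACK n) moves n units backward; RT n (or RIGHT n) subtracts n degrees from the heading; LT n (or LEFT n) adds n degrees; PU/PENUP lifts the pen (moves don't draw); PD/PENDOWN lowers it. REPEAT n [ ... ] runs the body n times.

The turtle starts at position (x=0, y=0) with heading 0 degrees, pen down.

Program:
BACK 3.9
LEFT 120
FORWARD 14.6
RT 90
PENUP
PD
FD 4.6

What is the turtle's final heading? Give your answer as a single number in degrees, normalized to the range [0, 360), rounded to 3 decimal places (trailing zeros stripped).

Answer: 30

Derivation:
Executing turtle program step by step:
Start: pos=(0,0), heading=0, pen down
BK 3.9: (0,0) -> (-3.9,0) [heading=0, draw]
LT 120: heading 0 -> 120
FD 14.6: (-3.9,0) -> (-11.2,12.644) [heading=120, draw]
RT 90: heading 120 -> 30
PU: pen up
PD: pen down
FD 4.6: (-11.2,12.644) -> (-7.216,14.944) [heading=30, draw]
Final: pos=(-7.216,14.944), heading=30, 3 segment(s) drawn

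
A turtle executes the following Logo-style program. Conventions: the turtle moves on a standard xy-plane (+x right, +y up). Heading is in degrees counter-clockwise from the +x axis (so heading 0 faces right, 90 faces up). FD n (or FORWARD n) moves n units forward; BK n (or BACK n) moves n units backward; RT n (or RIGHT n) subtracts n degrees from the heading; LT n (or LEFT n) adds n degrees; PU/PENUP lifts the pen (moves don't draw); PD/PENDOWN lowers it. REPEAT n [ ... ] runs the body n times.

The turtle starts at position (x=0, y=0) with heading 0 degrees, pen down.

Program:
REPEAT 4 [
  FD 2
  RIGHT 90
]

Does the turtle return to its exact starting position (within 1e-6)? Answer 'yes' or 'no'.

Answer: yes

Derivation:
Executing turtle program step by step:
Start: pos=(0,0), heading=0, pen down
REPEAT 4 [
  -- iteration 1/4 --
  FD 2: (0,0) -> (2,0) [heading=0, draw]
  RT 90: heading 0 -> 270
  -- iteration 2/4 --
  FD 2: (2,0) -> (2,-2) [heading=270, draw]
  RT 90: heading 270 -> 180
  -- iteration 3/4 --
  FD 2: (2,-2) -> (0,-2) [heading=180, draw]
  RT 90: heading 180 -> 90
  -- iteration 4/4 --
  FD 2: (0,-2) -> (0,0) [heading=90, draw]
  RT 90: heading 90 -> 0
]
Final: pos=(0,0), heading=0, 4 segment(s) drawn

Start position: (0, 0)
Final position: (0, 0)
Distance = 0; < 1e-6 -> CLOSED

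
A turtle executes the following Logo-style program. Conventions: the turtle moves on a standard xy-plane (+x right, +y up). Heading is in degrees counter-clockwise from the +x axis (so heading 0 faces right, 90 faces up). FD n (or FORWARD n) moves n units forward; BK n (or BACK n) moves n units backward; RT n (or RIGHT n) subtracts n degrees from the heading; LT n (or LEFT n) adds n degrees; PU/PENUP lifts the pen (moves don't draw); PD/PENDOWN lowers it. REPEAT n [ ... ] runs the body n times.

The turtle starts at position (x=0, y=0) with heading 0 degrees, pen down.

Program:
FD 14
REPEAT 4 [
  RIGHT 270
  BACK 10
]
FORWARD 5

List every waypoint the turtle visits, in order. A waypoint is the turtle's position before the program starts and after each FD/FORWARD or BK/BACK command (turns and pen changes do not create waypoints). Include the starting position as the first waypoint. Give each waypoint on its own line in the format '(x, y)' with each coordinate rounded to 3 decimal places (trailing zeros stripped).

Executing turtle program step by step:
Start: pos=(0,0), heading=0, pen down
FD 14: (0,0) -> (14,0) [heading=0, draw]
REPEAT 4 [
  -- iteration 1/4 --
  RT 270: heading 0 -> 90
  BK 10: (14,0) -> (14,-10) [heading=90, draw]
  -- iteration 2/4 --
  RT 270: heading 90 -> 180
  BK 10: (14,-10) -> (24,-10) [heading=180, draw]
  -- iteration 3/4 --
  RT 270: heading 180 -> 270
  BK 10: (24,-10) -> (24,0) [heading=270, draw]
  -- iteration 4/4 --
  RT 270: heading 270 -> 0
  BK 10: (24,0) -> (14,0) [heading=0, draw]
]
FD 5: (14,0) -> (19,0) [heading=0, draw]
Final: pos=(19,0), heading=0, 6 segment(s) drawn
Waypoints (7 total):
(0, 0)
(14, 0)
(14, -10)
(24, -10)
(24, 0)
(14, 0)
(19, 0)

Answer: (0, 0)
(14, 0)
(14, -10)
(24, -10)
(24, 0)
(14, 0)
(19, 0)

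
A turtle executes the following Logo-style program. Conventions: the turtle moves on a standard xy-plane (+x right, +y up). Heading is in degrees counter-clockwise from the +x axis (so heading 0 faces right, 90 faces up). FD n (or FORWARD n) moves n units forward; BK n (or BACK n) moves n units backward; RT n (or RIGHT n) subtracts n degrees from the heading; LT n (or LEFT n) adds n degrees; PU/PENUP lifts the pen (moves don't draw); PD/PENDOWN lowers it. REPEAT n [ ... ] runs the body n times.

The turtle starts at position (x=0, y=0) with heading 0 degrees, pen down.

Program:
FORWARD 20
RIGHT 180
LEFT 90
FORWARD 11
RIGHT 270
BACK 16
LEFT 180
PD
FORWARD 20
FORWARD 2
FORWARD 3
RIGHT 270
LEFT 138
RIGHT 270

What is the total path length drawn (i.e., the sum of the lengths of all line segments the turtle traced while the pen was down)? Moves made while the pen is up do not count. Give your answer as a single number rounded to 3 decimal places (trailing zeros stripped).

Answer: 72

Derivation:
Executing turtle program step by step:
Start: pos=(0,0), heading=0, pen down
FD 20: (0,0) -> (20,0) [heading=0, draw]
RT 180: heading 0 -> 180
LT 90: heading 180 -> 270
FD 11: (20,0) -> (20,-11) [heading=270, draw]
RT 270: heading 270 -> 0
BK 16: (20,-11) -> (4,-11) [heading=0, draw]
LT 180: heading 0 -> 180
PD: pen down
FD 20: (4,-11) -> (-16,-11) [heading=180, draw]
FD 2: (-16,-11) -> (-18,-11) [heading=180, draw]
FD 3: (-18,-11) -> (-21,-11) [heading=180, draw]
RT 270: heading 180 -> 270
LT 138: heading 270 -> 48
RT 270: heading 48 -> 138
Final: pos=(-21,-11), heading=138, 6 segment(s) drawn

Segment lengths:
  seg 1: (0,0) -> (20,0), length = 20
  seg 2: (20,0) -> (20,-11), length = 11
  seg 3: (20,-11) -> (4,-11), length = 16
  seg 4: (4,-11) -> (-16,-11), length = 20
  seg 5: (-16,-11) -> (-18,-11), length = 2
  seg 6: (-18,-11) -> (-21,-11), length = 3
Total = 72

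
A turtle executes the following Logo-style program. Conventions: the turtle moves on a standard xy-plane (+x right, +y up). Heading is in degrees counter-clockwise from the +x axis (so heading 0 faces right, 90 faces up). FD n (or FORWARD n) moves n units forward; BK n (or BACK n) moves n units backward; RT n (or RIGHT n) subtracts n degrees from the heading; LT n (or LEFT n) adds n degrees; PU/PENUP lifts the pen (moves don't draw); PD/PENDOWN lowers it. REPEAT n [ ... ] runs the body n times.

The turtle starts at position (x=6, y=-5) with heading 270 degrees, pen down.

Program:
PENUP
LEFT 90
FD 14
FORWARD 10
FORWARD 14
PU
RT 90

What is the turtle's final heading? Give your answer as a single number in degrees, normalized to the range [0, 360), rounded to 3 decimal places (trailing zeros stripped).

Answer: 270

Derivation:
Executing turtle program step by step:
Start: pos=(6,-5), heading=270, pen down
PU: pen up
LT 90: heading 270 -> 0
FD 14: (6,-5) -> (20,-5) [heading=0, move]
FD 10: (20,-5) -> (30,-5) [heading=0, move]
FD 14: (30,-5) -> (44,-5) [heading=0, move]
PU: pen up
RT 90: heading 0 -> 270
Final: pos=(44,-5), heading=270, 0 segment(s) drawn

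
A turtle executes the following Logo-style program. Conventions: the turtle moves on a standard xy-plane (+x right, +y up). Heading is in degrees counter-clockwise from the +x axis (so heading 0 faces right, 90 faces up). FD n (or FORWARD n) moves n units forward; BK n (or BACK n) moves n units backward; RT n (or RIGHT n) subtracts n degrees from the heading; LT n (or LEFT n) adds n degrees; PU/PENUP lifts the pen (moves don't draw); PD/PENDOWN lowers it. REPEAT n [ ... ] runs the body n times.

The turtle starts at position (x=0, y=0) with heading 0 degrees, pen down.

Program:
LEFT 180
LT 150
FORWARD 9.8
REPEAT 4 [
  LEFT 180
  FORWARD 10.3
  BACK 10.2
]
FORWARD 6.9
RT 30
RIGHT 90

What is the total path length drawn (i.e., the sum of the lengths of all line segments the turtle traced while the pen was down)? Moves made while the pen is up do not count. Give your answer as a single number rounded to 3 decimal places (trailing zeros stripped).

Answer: 98.7

Derivation:
Executing turtle program step by step:
Start: pos=(0,0), heading=0, pen down
LT 180: heading 0 -> 180
LT 150: heading 180 -> 330
FD 9.8: (0,0) -> (8.487,-4.9) [heading=330, draw]
REPEAT 4 [
  -- iteration 1/4 --
  LT 180: heading 330 -> 150
  FD 10.3: (8.487,-4.9) -> (-0.433,0.25) [heading=150, draw]
  BK 10.2: (-0.433,0.25) -> (8.4,-4.85) [heading=150, draw]
  -- iteration 2/4 --
  LT 180: heading 150 -> 330
  FD 10.3: (8.4,-4.85) -> (17.321,-10) [heading=330, draw]
  BK 10.2: (17.321,-10) -> (8.487,-4.9) [heading=330, draw]
  -- iteration 3/4 --
  LT 180: heading 330 -> 150
  FD 10.3: (8.487,-4.9) -> (-0.433,0.25) [heading=150, draw]
  BK 10.2: (-0.433,0.25) -> (8.4,-4.85) [heading=150, draw]
  -- iteration 4/4 --
  LT 180: heading 150 -> 330
  FD 10.3: (8.4,-4.85) -> (17.321,-10) [heading=330, draw]
  BK 10.2: (17.321,-10) -> (8.487,-4.9) [heading=330, draw]
]
FD 6.9: (8.487,-4.9) -> (14.463,-8.35) [heading=330, draw]
RT 30: heading 330 -> 300
RT 90: heading 300 -> 210
Final: pos=(14.463,-8.35), heading=210, 10 segment(s) drawn

Segment lengths:
  seg 1: (0,0) -> (8.487,-4.9), length = 9.8
  seg 2: (8.487,-4.9) -> (-0.433,0.25), length = 10.3
  seg 3: (-0.433,0.25) -> (8.4,-4.85), length = 10.2
  seg 4: (8.4,-4.85) -> (17.321,-10), length = 10.3
  seg 5: (17.321,-10) -> (8.487,-4.9), length = 10.2
  seg 6: (8.487,-4.9) -> (-0.433,0.25), length = 10.3
  seg 7: (-0.433,0.25) -> (8.4,-4.85), length = 10.2
  seg 8: (8.4,-4.85) -> (17.321,-10), length = 10.3
  seg 9: (17.321,-10) -> (8.487,-4.9), length = 10.2
  seg 10: (8.487,-4.9) -> (14.463,-8.35), length = 6.9
Total = 98.7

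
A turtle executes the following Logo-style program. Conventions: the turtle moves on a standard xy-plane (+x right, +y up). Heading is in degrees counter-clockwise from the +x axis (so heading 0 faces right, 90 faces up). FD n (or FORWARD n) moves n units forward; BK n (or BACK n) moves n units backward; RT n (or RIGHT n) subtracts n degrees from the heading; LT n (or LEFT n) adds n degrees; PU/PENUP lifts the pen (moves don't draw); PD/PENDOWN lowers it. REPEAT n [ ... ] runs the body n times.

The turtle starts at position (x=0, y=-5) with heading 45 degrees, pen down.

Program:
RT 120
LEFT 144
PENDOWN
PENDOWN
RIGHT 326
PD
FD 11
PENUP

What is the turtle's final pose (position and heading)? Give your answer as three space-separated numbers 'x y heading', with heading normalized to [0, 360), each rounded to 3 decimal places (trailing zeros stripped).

Executing turtle program step by step:
Start: pos=(0,-5), heading=45, pen down
RT 120: heading 45 -> 285
LT 144: heading 285 -> 69
PD: pen down
PD: pen down
RT 326: heading 69 -> 103
PD: pen down
FD 11: (0,-5) -> (-2.474,5.718) [heading=103, draw]
PU: pen up
Final: pos=(-2.474,5.718), heading=103, 1 segment(s) drawn

Answer: -2.474 5.718 103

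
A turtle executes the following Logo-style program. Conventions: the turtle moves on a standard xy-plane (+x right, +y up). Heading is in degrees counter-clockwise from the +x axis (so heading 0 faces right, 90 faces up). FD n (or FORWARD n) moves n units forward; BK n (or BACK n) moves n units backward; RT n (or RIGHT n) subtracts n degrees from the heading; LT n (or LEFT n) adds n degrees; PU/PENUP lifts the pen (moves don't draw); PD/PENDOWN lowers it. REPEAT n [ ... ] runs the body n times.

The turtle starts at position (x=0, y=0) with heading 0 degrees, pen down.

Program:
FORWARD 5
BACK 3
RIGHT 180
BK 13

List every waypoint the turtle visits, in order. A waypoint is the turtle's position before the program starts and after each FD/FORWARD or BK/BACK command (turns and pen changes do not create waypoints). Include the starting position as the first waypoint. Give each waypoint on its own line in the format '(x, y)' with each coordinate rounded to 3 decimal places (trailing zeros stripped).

Executing turtle program step by step:
Start: pos=(0,0), heading=0, pen down
FD 5: (0,0) -> (5,0) [heading=0, draw]
BK 3: (5,0) -> (2,0) [heading=0, draw]
RT 180: heading 0 -> 180
BK 13: (2,0) -> (15,0) [heading=180, draw]
Final: pos=(15,0), heading=180, 3 segment(s) drawn
Waypoints (4 total):
(0, 0)
(5, 0)
(2, 0)
(15, 0)

Answer: (0, 0)
(5, 0)
(2, 0)
(15, 0)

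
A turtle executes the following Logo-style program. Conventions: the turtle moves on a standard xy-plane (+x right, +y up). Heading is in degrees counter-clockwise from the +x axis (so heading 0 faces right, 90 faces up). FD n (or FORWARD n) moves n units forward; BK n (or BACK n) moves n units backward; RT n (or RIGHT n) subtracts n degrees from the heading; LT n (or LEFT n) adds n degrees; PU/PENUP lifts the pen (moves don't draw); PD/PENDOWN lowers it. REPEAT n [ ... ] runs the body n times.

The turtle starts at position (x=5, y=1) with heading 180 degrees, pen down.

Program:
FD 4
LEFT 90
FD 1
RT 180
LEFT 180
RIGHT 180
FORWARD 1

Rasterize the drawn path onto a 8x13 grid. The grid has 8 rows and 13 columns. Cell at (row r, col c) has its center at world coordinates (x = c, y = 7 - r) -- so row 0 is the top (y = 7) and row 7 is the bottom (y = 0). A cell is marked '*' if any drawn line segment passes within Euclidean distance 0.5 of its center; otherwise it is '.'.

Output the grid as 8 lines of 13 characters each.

Segment 0: (5,1) -> (1,1)
Segment 1: (1,1) -> (1,0)
Segment 2: (1,0) -> (1,1)

Answer: .............
.............
.............
.............
.............
.............
.*****.......
.*...........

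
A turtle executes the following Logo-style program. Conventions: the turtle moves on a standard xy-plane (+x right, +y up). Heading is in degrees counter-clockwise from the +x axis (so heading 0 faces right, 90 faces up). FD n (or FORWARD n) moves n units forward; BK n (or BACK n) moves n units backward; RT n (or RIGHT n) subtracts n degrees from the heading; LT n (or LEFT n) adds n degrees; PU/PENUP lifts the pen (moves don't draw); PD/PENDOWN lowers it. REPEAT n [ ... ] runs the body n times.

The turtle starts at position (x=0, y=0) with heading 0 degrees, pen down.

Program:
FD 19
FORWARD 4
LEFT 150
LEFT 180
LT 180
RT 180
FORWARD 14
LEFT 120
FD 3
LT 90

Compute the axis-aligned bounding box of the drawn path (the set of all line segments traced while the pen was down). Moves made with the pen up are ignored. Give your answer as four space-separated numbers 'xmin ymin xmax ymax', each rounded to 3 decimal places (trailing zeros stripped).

Answer: 0 -7 35.124 0

Derivation:
Executing turtle program step by step:
Start: pos=(0,0), heading=0, pen down
FD 19: (0,0) -> (19,0) [heading=0, draw]
FD 4: (19,0) -> (23,0) [heading=0, draw]
LT 150: heading 0 -> 150
LT 180: heading 150 -> 330
LT 180: heading 330 -> 150
RT 180: heading 150 -> 330
FD 14: (23,0) -> (35.124,-7) [heading=330, draw]
LT 120: heading 330 -> 90
FD 3: (35.124,-7) -> (35.124,-4) [heading=90, draw]
LT 90: heading 90 -> 180
Final: pos=(35.124,-4), heading=180, 4 segment(s) drawn

Segment endpoints: x in {0, 19, 23, 35.124}, y in {-7, -4, 0}
xmin=0, ymin=-7, xmax=35.124, ymax=0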